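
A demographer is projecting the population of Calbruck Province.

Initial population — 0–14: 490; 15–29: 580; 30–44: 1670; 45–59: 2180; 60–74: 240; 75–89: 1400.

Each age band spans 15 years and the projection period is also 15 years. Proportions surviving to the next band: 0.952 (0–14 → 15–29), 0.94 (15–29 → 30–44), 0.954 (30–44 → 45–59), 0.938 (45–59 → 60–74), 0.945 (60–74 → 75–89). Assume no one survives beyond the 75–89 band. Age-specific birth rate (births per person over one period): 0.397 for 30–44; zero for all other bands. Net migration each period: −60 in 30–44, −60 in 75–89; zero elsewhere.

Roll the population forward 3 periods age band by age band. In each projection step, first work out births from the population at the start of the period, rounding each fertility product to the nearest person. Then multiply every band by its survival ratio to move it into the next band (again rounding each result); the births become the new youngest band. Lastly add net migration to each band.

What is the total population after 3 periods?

Period 1:
Births: 1670 * 0.397 = 663
15–29: 490 * 0.952 = 466
30–44: 580 * 0.94 = 545
45–59: 1670 * 0.954 = 1593
60–74: 2180 * 0.938 = 2045
75–89: 240 * 0.945 = 227
Net migration: 30–44 − 60 → 485; 75–89 − 60 → 167
End of period: [663, 466, 485, 1593, 2045, 167]
Period 2:
Births: 485 * 0.397 = 193
15–29: 663 * 0.952 = 631
30–44: 466 * 0.94 = 438
45–59: 485 * 0.954 = 463
60–74: 1593 * 0.938 = 1494
75–89: 2045 * 0.945 = 1933
Net migration: 30–44 − 60 → 378; 75–89 − 60 → 1873
End of period: [193, 631, 378, 463, 1494, 1873]
Period 3:
Births: 378 * 0.397 = 150
15–29: 193 * 0.952 = 184
30–44: 631 * 0.94 = 593
45–59: 378 * 0.954 = 361
60–74: 463 * 0.938 = 434
75–89: 1494 * 0.945 = 1412
Net migration: 30–44 − 60 → 533; 75–89 − 60 → 1352
End of period: [150, 184, 533, 361, 434, 1352]
Total after period 3: 150 + 184 + 533 + 361 + 434 + 1352 = 3014

3014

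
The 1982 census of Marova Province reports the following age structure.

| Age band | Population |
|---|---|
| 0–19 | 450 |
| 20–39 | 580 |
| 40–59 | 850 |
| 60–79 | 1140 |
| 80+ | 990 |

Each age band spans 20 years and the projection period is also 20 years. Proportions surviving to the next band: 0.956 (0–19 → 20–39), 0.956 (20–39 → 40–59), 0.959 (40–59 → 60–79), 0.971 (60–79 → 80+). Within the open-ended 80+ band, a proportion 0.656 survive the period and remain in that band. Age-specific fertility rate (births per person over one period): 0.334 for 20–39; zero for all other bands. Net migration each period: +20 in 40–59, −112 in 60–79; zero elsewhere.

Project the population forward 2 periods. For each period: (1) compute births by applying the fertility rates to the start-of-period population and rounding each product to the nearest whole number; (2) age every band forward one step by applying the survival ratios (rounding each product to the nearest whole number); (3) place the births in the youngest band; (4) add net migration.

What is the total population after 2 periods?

3033

Numbering the groups 1..5 from youngest to oldest:
Period 1.
Births: 580 * 0.334 = 194
Group 2: 450 * 0.956 = 430
Group 3: 580 * 0.956 = 554
Group 4: 850 * 0.959 = 815
Group 5: 1140 * 0.971 + 990 * 0.656 = 1107 + 649 = 1756
Net migration: Group 3 + 20 → 574; Group 4 − 112 → 703
Giving 194 / 430 / 574 / 703 / 1756.
Period 2.
Births: 430 * 0.334 = 144
Group 2: 194 * 0.956 = 185
Group 3: 430 * 0.956 = 411
Group 4: 574 * 0.959 = 550
Group 5: 703 * 0.971 + 1756 * 0.656 = 683 + 1152 = 1835
Net migration: Group 3 + 20 → 431; Group 4 − 112 → 438
Giving 144 / 185 / 431 / 438 / 1835.
Total after period 2: 144 + 185 + 431 + 438 + 1835 = 3033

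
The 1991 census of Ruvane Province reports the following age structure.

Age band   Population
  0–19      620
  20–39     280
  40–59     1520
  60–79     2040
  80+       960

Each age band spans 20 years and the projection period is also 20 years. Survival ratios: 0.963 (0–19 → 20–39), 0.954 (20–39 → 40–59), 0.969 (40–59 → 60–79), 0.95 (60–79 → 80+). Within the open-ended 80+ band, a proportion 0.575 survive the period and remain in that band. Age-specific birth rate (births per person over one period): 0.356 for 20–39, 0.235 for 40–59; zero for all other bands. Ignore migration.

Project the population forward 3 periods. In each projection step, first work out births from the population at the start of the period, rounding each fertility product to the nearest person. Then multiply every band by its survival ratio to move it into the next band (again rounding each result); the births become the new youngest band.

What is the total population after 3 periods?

3403

After projecting period 1:
Births: 280 × 0.356 = 100 ; 1520 × 0.235 = 357 → 457
20–39: 620 × 0.963 = 597
40–59: 280 × 0.954 = 267
60–79: 1520 × 0.969 = 1473
80+: 2040 × 0.95 + 960 × 0.575 = 1938 + 552 = 2490
→ [457, 597, 267, 1473, 2490]
After projecting period 2:
Births: 597 × 0.356 = 213 ; 267 × 0.235 = 63 → 276
20–39: 457 × 0.963 = 440
40–59: 597 × 0.954 = 570
60–79: 267 × 0.969 = 259
80+: 1473 × 0.95 + 2490 × 0.575 = 1399 + 1432 = 2831
→ [276, 440, 570, 259, 2831]
After projecting period 3:
Births: 440 × 0.356 = 157 ; 570 × 0.235 = 134 → 291
20–39: 276 × 0.963 = 266
40–59: 440 × 0.954 = 420
60–79: 570 × 0.969 = 552
80+: 259 × 0.95 + 2831 × 0.575 = 246 + 1628 = 1874
→ [291, 266, 420, 552, 1874]
Total after period 3: 291 + 266 + 420 + 552 + 1874 = 3403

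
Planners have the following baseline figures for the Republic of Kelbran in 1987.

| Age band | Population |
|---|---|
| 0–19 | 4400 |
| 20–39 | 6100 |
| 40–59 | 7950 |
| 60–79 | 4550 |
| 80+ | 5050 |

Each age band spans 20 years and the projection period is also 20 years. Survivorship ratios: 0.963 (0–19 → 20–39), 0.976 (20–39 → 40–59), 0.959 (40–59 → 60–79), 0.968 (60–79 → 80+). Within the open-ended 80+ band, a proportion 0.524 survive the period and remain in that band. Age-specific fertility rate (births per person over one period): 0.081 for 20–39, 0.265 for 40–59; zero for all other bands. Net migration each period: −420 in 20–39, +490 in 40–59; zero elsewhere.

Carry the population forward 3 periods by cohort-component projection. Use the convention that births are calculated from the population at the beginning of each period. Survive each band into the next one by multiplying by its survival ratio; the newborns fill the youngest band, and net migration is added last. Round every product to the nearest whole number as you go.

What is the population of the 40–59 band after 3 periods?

2525

Call the bands 1 to 5, youngest first.
Period 1:
Births: 6100 × 0.081 = 494  |  7950 × 0.265 = 2107 — total 2601
Band 2: 4400 × 0.963 = 4237
Band 3: 6100 × 0.976 = 5954
Band 4: 7950 × 0.959 = 7624
Band 5: 4550 × 0.968 + 5050 × 0.524 = 4404 + 2646 = 7050
Net migration: Band 2 − 420 → 3817; Band 3 + 490 → 6444
Giving 2601 / 3817 / 6444 / 7624 / 7050.
Period 2:
Births: 3817 × 0.081 = 309  |  6444 × 0.265 = 1708 — total 2017
Band 2: 2601 × 0.963 = 2505
Band 3: 3817 × 0.976 = 3725
Band 4: 6444 × 0.959 = 6180
Band 5: 7624 × 0.968 + 7050 × 0.524 = 7380 + 3694 = 11074
Net migration: Band 2 − 420 → 2085; Band 3 + 490 → 4215
Giving 2017 / 2085 / 4215 / 6180 / 11074.
Period 3:
Births: 2085 × 0.081 = 169  |  4215 × 0.265 = 1117 — total 1286
Band 2: 2017 × 0.963 = 1942
Band 3: 2085 × 0.976 = 2035
Band 4: 4215 × 0.959 = 4042
Band 5: 6180 × 0.968 + 11074 × 0.524 = 5982 + 5803 = 11785
Net migration: Band 2 − 420 → 1522; Band 3 + 490 → 2525
Giving 1286 / 1522 / 2525 / 4042 / 11785.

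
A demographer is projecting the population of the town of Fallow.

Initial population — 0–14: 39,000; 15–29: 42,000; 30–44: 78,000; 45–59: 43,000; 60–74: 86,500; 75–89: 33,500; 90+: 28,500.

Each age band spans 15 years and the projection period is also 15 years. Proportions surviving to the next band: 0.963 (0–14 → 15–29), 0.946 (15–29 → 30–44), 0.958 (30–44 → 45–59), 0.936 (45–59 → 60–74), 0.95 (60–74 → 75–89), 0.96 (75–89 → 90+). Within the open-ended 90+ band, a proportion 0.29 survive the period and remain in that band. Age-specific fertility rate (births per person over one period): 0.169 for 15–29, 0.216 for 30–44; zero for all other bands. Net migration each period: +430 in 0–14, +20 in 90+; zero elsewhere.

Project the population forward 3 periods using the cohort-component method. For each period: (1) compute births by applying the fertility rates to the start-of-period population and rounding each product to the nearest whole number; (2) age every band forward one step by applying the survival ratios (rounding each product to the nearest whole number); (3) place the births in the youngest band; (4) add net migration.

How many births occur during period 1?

After projecting period 1:
Births: 42000 × 0.169 = 7098  |  78000 × 0.216 = 16848 ⇒ total 23946
15–29: 39000 × 0.963 = 37557
30–44: 42000 × 0.946 = 39732
45–59: 78000 × 0.958 = 74724
60–74: 43000 × 0.936 = 40248
75–89: 86500 × 0.95 = 82175
90+: 33500 × 0.96 + 28500 × 0.29 = 32160 + 8265 = 40425
Net migration: 0–14 + 430 → 24376; 90+ + 20 → 40445
Giving 24376 / 37557 / 39732 / 74724 / 40248 / 82175 / 40445.

23946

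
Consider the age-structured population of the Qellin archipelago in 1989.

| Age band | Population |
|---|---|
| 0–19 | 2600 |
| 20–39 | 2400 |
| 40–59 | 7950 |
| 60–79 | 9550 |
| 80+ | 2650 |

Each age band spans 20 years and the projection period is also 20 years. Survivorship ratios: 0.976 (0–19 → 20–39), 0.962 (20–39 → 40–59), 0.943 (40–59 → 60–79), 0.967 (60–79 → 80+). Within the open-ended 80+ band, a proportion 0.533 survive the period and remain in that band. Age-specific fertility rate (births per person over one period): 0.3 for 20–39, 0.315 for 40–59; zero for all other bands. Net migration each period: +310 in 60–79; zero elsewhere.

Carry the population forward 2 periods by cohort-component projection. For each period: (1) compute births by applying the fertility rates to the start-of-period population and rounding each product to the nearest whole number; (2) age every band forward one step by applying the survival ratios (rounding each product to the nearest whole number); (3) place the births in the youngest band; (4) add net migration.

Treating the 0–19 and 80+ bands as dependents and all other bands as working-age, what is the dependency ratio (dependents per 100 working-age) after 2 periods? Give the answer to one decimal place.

182.2

Let group 1 be 0–19 through group 5 = 80+.
Period 1.
Births: 2400 * 0.3 = 720  |  7950 * 0.315 = 2504 → 3224
Group 2: 2600 * 0.976 = 2538
Group 3: 2400 * 0.962 = 2309
Group 4: 7950 * 0.943 = 7497
Group 5: 9550 * 0.967 + 2650 * 0.533 = 9235 + 1412 = 10647
Net migration: Group 4 + 310 → 7807
→ [3224, 2538, 2309, 7807, 10647]
Period 2.
Births: 2538 * 0.3 = 761  |  2309 * 0.315 = 727 → 1488
Group 2: 3224 * 0.976 = 3147
Group 3: 2538 * 0.962 = 2442
Group 4: 2309 * 0.943 = 2177
Group 5: 7807 * 0.967 + 10647 * 0.533 = 7549 + 5675 = 13224
Net migration: Group 4 + 310 → 2487
→ [1488, 3147, 2442, 2487, 13224]
Dependents (band 0–19 + band 80+) = 1488 + 13224 = 14712; working-age = 8076; ratio = 14712/8076 × 100 = 182.2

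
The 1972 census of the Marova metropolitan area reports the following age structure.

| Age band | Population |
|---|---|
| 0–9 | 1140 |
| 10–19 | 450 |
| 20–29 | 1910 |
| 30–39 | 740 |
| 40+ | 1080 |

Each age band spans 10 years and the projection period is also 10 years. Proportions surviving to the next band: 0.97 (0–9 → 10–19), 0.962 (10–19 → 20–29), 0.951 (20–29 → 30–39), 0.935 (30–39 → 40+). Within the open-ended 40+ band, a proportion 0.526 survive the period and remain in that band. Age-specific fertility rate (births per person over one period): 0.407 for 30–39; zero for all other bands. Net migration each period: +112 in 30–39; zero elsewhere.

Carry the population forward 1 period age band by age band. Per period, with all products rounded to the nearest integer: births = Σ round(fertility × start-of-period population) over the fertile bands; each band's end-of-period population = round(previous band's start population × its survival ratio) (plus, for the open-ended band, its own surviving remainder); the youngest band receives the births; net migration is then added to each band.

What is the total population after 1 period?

5028

(Groups numbered youngest = 1 to oldest = 5.)
Period 1:
Births: 740 * 0.407 = 301
Group 2: 1140 * 0.97 = 1106
Group 3: 450 * 0.962 = 433
Group 4: 1910 * 0.951 = 1816
Group 5: 740 * 0.935 + 1080 * 0.526 = 692 + 568 = 1260
Net migration: Group 4 + 112 → 1928
Population now: 0–9=301, 10–19=1106, 20–29=433, 30–39=1928, 40+=1260
Total after period 1: 301 + 1106 + 433 + 1928 + 1260 = 5028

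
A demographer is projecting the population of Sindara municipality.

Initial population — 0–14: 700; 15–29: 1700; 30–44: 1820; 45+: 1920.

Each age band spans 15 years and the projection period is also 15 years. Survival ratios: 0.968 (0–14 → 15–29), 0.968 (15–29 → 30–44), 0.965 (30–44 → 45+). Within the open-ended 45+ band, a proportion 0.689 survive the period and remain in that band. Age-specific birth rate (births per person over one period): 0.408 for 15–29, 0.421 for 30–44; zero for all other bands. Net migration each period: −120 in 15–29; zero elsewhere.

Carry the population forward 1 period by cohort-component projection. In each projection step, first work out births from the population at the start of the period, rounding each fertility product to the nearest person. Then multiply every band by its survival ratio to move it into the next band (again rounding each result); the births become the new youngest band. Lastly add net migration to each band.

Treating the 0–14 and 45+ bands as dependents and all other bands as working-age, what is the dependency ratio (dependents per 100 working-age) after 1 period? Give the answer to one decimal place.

205.9

Call the groups 1 to 4, youngest first.
[period 1]
Births: 1700 × 0.408 = 694 ; 1820 × 0.421 = 766 ⇒ total 1460
Group 2: 700 × 0.968 = 678
Group 3: 1700 × 0.968 = 1646
Group 4: 1820 × 0.965 + 1920 × 0.689 = 1756 + 1323 = 3079
Net migration: Group 2 − 120 → 558
→ [1460, 558, 1646, 3079]
Dependents (band 0–14 + band 45+) = 1460 + 3079 = 4539; working-age = 2204; ratio = 4539/2204 × 100 = 205.9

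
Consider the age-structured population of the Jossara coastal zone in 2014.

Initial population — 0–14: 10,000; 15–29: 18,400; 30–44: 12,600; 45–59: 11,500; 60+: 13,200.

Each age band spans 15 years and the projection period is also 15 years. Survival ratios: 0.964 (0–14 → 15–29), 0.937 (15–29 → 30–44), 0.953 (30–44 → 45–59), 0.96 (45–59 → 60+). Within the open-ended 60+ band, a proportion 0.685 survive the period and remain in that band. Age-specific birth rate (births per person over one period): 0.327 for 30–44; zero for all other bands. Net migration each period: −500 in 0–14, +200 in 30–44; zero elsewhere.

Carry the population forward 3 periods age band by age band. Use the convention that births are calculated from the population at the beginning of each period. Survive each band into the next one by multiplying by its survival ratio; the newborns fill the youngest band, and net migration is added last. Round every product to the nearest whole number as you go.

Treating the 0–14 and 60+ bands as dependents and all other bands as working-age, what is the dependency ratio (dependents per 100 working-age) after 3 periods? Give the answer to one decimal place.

(Bands numbered youngest = 1 to oldest = 5.)
Period 1.
Births: 12600 × 0.327 = 4120
Band 2: 10000 × 0.964 = 9640
Band 3: 18400 × 0.937 = 17241
Band 4: 12600 × 0.953 = 12008
Band 5: 11500 × 0.96 + 13200 × 0.685 = 11040 + 9042 = 20082
Net migration: Band 1 − 500 → 3620; Band 3 + 200 → 17441
Giving 3620 / 9640 / 17441 / 12008 / 20082.
Period 2.
Births: 17441 × 0.327 = 5703
Band 2: 3620 × 0.964 = 3490
Band 3: 9640 × 0.937 = 9033
Band 4: 17441 × 0.953 = 16621
Band 5: 12008 × 0.96 + 20082 × 0.685 = 11528 + 13756 = 25284
Net migration: Band 1 − 500 → 5203; Band 3 + 200 → 9233
Giving 5203 / 3490 / 9233 / 16621 / 25284.
Period 3.
Births: 9233 × 0.327 = 3019
Band 2: 5203 × 0.964 = 5016
Band 3: 3490 × 0.937 = 3270
Band 4: 9233 × 0.953 = 8799
Band 5: 16621 × 0.96 + 25284 × 0.685 = 15956 + 17320 = 33276
Net migration: Band 1 − 500 → 2519; Band 3 + 200 → 3470
Giving 2519 / 5016 / 3470 / 8799 / 33276.
Dependents (band 0–14 + band 60+) = 2519 + 33276 = 35795; working-age = 17285; ratio = 35795/17285 × 100 = 207.1

207.1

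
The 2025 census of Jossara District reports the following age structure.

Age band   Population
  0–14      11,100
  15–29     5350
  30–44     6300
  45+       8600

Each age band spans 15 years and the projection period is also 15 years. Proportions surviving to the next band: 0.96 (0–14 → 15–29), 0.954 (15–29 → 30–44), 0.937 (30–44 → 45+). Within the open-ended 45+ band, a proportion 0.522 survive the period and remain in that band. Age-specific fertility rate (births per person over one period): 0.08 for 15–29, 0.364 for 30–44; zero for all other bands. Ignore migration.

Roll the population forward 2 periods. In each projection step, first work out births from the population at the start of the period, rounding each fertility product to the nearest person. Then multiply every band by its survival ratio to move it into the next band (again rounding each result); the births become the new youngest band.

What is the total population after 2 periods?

Period 1.
Births: 5350 × 0.08 = 428  |  6300 × 0.364 = 2293 — total 2721
15–29: 11100 × 0.96 = 10656
30–44: 5350 × 0.954 = 5104
45+: 6300 × 0.937 + 8600 × 0.522 = 5903 + 4489 = 10392
End of period: [2721, 10656, 5104, 10392]
Period 2.
Births: 10656 × 0.08 = 852  |  5104 × 0.364 = 1858 — total 2710
15–29: 2721 × 0.96 = 2612
30–44: 10656 × 0.954 = 10166
45+: 5104 × 0.937 + 10392 × 0.522 = 4782 + 5425 = 10207
End of period: [2710, 2612, 10166, 10207]
Total after period 2: 2710 + 2612 + 10166 + 10207 = 25695

25695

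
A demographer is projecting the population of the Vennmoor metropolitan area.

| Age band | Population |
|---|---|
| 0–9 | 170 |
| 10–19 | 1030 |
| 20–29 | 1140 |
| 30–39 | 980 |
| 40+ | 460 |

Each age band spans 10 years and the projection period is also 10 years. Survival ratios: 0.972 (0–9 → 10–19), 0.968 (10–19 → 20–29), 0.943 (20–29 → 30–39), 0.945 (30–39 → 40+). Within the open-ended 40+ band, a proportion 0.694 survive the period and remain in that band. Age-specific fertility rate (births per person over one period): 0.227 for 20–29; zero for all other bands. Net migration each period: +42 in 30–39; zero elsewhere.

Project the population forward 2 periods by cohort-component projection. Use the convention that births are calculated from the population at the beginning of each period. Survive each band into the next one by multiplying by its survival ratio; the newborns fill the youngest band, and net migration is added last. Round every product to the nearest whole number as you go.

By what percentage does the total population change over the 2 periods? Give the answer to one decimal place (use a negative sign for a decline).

-6.3

— Period 1 —
Births: 1140 × 0.227 = 259
10–19: 170 × 0.972 = 165
20–29: 1030 × 0.968 = 997
30–39: 1140 × 0.943 = 1075
40+: 980 × 0.945 + 460 × 0.694 = 926 + 319 = 1245
Net migration: 30–39 + 42 → 1117
Population now: 0–9=259, 10–19=165, 20–29=997, 30–39=1117, 40+=1245
— Period 2 —
Births: 997 × 0.227 = 226
10–19: 259 × 0.972 = 252
20–29: 165 × 0.968 = 160
30–39: 997 × 0.943 = 940
40+: 1117 × 0.945 + 1245 × 0.694 = 1056 + 864 = 1920
Net migration: 30–39 + 42 → 982
Population now: 0–9=226, 10–19=252, 20–29=160, 30–39=982, 40+=1920
Total: 3780 → 3540; change = -240; percentage change = -6.3%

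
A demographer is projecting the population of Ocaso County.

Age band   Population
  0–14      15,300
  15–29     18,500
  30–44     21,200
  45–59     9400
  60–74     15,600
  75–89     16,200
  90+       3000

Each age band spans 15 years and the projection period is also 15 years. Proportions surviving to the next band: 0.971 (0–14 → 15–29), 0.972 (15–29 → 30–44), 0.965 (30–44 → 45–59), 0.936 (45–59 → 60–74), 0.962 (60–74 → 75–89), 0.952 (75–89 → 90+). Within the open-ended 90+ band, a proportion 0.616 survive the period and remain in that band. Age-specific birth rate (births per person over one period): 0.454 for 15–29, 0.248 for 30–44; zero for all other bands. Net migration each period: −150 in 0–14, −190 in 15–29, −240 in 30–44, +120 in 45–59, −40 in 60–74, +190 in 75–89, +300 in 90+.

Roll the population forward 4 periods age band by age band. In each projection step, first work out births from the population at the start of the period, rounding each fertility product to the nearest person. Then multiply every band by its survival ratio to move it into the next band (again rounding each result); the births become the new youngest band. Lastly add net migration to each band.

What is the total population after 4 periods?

99687

Let group 1 be 0–14 through group 7 = 90+.
After projecting period 1:
Births: 18500 × 0.454 = 8399, 21200 × 0.248 = 5258 → total 13657
Group 2: 15300 × 0.971 = 14856
Group 3: 18500 × 0.972 = 17982
Group 4: 21200 × 0.965 = 20458
Group 5: 9400 × 0.936 = 8798
Group 6: 15600 × 0.962 = 15007
Group 7: 16200 × 0.952 + 3000 × 0.616 = 15422 + 1848 = 17270
Net migration: Group 1 − 150 → 13507; Group 2 − 190 → 14666; Group 3 − 240 → 17742; Group 4 + 120 → 20578; Group 5 − 40 → 8758; Group 6 + 190 → 15197; Group 7 + 300 → 17570
→ [13507, 14666, 17742, 20578, 8758, 15197, 17570]
After projecting period 2:
Births: 14666 × 0.454 = 6658, 17742 × 0.248 = 4400 → total 11058
Group 2: 13507 × 0.971 = 13115
Group 3: 14666 × 0.972 = 14255
Group 4: 17742 × 0.965 = 17121
Group 5: 20578 × 0.936 = 19261
Group 6: 8758 × 0.962 = 8425
Group 7: 15197 × 0.952 + 17570 × 0.616 = 14468 + 10823 = 25291
Net migration: Group 1 − 150 → 10908; Group 2 − 190 → 12925; Group 3 − 240 → 14015; Group 4 + 120 → 17241; Group 5 − 40 → 19221; Group 6 + 190 → 8615; Group 7 + 300 → 25591
→ [10908, 12925, 14015, 17241, 19221, 8615, 25591]
After projecting period 3:
Births: 12925 × 0.454 = 5868, 14015 × 0.248 = 3476 → total 9344
Group 2: 10908 × 0.971 = 10592
Group 3: 12925 × 0.972 = 12563
Group 4: 14015 × 0.965 = 13524
Group 5: 17241 × 0.936 = 16138
Group 6: 19221 × 0.962 = 18491
Group 7: 8615 × 0.952 + 25591 × 0.616 = 8201 + 15764 = 23965
Net migration: Group 1 − 150 → 9194; Group 2 − 190 → 10402; Group 3 − 240 → 12323; Group 4 + 120 → 13644; Group 5 − 40 → 16098; Group 6 + 190 → 18681; Group 7 + 300 → 24265
→ [9194, 10402, 12323, 13644, 16098, 18681, 24265]
After projecting period 4:
Births: 10402 × 0.454 = 4723, 12323 × 0.248 = 3056 → total 7779
Group 2: 9194 × 0.971 = 8927
Group 3: 10402 × 0.972 = 10111
Group 4: 12323 × 0.965 = 11892
Group 5: 13644 × 0.936 = 12771
Group 6: 16098 × 0.962 = 15486
Group 7: 18681 × 0.952 + 24265 × 0.616 = 17784 + 14947 = 32731
Net migration: Group 1 − 150 → 7629; Group 2 − 190 → 8737; Group 3 − 240 → 9871; Group 4 + 120 → 12012; Group 5 − 40 → 12731; Group 6 + 190 → 15676; Group 7 + 300 → 33031
→ [7629, 8737, 9871, 12012, 12731, 15676, 33031]
Total after period 4: 7629 + 8737 + 9871 + 12012 + 12731 + 15676 + 33031 = 99687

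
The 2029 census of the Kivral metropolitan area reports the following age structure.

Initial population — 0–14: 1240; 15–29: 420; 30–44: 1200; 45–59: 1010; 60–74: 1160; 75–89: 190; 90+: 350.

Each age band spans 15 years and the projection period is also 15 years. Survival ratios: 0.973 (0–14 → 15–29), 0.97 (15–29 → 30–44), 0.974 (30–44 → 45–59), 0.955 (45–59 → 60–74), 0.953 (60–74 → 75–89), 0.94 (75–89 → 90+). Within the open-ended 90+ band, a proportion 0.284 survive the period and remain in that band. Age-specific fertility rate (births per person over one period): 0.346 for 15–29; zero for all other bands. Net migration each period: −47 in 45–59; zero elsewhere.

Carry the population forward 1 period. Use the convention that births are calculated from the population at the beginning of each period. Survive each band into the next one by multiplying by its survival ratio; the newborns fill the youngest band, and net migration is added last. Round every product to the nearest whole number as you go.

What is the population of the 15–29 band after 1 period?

— Period 1 —
Births: 420 * 0.346 = 145
15–29: 1240 * 0.973 = 1207
30–44: 420 * 0.97 = 407
45–59: 1200 * 0.974 = 1169
60–74: 1010 * 0.955 = 965
75–89: 1160 * 0.953 = 1105
90+: 190 * 0.94 + 350 * 0.284 = 179 + 99 = 278
Net migration: 45–59 − 47 → 1122
Population now: 0–14=145, 15–29=1207, 30–44=407, 45–59=1122, 60–74=965, 75–89=1105, 90+=278

1207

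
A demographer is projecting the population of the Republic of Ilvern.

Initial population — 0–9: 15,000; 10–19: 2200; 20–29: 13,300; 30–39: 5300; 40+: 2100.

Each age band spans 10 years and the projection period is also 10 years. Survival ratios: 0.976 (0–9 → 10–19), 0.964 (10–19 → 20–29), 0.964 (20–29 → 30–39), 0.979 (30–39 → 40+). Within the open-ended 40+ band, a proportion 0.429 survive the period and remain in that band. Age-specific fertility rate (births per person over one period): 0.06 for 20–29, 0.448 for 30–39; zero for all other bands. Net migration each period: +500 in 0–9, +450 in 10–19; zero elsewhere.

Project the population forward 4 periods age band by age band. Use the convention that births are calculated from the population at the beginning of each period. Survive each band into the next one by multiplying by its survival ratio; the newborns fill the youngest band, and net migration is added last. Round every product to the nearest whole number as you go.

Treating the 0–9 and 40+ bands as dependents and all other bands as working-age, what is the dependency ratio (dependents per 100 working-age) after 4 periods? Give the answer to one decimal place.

189.7

Period 1:
Births: 13300 * 0.06 = 798  |  5300 * 0.448 = 2374 → total 3172
10–19: 15000 * 0.976 = 14640
20–29: 2200 * 0.964 = 2121
30–39: 13300 * 0.964 = 12821
40+: 5300 * 0.979 + 2100 * 0.429 = 5189 + 901 = 6090
Net migration: 0–9 + 500 → 3672; 10–19 + 450 → 15090
Giving 3672 / 15090 / 2121 / 12821 / 6090.
Period 2:
Births: 2121 * 0.06 = 127  |  12821 * 0.448 = 5744 → total 5871
10–19: 3672 * 0.976 = 3584
20–29: 15090 * 0.964 = 14547
30–39: 2121 * 0.964 = 2045
40+: 12821 * 0.979 + 6090 * 0.429 = 12552 + 2613 = 15165
Net migration: 0–9 + 500 → 6371; 10–19 + 450 → 4034
Giving 6371 / 4034 / 14547 / 2045 / 15165.
Period 3:
Births: 14547 * 0.06 = 873  |  2045 * 0.448 = 916 → total 1789
10–19: 6371 * 0.976 = 6218
20–29: 4034 * 0.964 = 3889
30–39: 14547 * 0.964 = 14023
40+: 2045 * 0.979 + 15165 * 0.429 = 2002 + 6506 = 8508
Net migration: 0–9 + 500 → 2289; 10–19 + 450 → 6668
Giving 2289 / 6668 / 3889 / 14023 / 8508.
Period 4:
Births: 3889 * 0.06 = 233  |  14023 * 0.448 = 6282 → total 6515
10–19: 2289 * 0.976 = 2234
20–29: 6668 * 0.964 = 6428
30–39: 3889 * 0.964 = 3749
40+: 14023 * 0.979 + 8508 * 0.429 = 13729 + 3650 = 17379
Net migration: 0–9 + 500 → 7015; 10–19 + 450 → 2684
Giving 7015 / 2684 / 6428 / 3749 / 17379.
Dependents (band 0–9 + band 40+) = 7015 + 17379 = 24394; working-age = 12861; ratio = 24394/12861 × 100 = 189.7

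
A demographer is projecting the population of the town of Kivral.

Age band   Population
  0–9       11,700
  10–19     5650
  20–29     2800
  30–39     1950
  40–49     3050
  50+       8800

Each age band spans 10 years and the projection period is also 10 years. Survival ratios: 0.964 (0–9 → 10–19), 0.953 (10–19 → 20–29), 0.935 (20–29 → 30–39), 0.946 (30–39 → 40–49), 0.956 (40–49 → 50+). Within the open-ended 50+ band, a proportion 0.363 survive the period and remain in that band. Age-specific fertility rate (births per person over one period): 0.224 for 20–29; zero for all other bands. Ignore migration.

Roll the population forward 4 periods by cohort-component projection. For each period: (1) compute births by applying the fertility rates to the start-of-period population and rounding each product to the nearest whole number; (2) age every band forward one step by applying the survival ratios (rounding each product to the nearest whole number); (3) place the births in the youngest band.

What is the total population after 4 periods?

After projecting period 1:
Births: 2800 × 0.224 = 627
10–19: 11700 × 0.964 = 11279
20–29: 5650 × 0.953 = 5384
30–39: 2800 × 0.935 = 2618
40–49: 1950 × 0.946 = 1845
50+: 3050 × 0.956 + 8800 × 0.363 = 2916 + 3194 = 6110
End of period: [627, 11279, 5384, 2618, 1845, 6110]
After projecting period 2:
Births: 5384 × 0.224 = 1206
10–19: 627 × 0.964 = 604
20–29: 11279 × 0.953 = 10749
30–39: 5384 × 0.935 = 5034
40–49: 2618 × 0.946 = 2477
50+: 1845 × 0.956 + 6110 × 0.363 = 1764 + 2218 = 3982
End of period: [1206, 604, 10749, 5034, 2477, 3982]
After projecting period 3:
Births: 10749 × 0.224 = 2408
10–19: 1206 × 0.964 = 1163
20–29: 604 × 0.953 = 576
30–39: 10749 × 0.935 = 10050
40–49: 5034 × 0.946 = 4762
50+: 2477 × 0.956 + 3982 × 0.363 = 2368 + 1445 = 3813
End of period: [2408, 1163, 576, 10050, 4762, 3813]
After projecting period 4:
Births: 576 × 0.224 = 129
10–19: 2408 × 0.964 = 2321
20–29: 1163 × 0.953 = 1108
30–39: 576 × 0.935 = 539
40–49: 10050 × 0.946 = 9507
50+: 4762 × 0.956 + 3813 × 0.363 = 4552 + 1384 = 5936
End of period: [129, 2321, 1108, 539, 9507, 5936]
Total after period 4: 129 + 2321 + 1108 + 539 + 9507 + 5936 = 19540

19540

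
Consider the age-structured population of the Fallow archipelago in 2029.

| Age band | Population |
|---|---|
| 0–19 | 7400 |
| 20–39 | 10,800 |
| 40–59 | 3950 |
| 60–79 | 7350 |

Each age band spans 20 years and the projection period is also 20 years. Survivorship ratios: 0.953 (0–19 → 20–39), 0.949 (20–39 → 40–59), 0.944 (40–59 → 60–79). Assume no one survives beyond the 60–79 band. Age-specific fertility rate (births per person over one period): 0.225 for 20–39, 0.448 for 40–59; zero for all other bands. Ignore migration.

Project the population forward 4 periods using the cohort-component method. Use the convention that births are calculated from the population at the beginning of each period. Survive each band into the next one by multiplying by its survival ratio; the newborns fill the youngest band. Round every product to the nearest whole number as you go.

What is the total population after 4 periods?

Call the groups 1 to 4, youngest first.
[period 1]
Births: 10800 × 0.225 = 2430 ; 3950 × 0.448 = 1770 — total 4200
Group 2: 7400 × 0.953 = 7052
Group 3: 10800 × 0.949 = 10249
Group 4: 3950 × 0.944 = 3729
→ [4200, 7052, 10249, 3729]
[period 2]
Births: 7052 × 0.225 = 1587 ; 10249 × 0.448 = 4592 — total 6179
Group 2: 4200 × 0.953 = 4003
Group 3: 7052 × 0.949 = 6692
Group 4: 10249 × 0.944 = 9675
→ [6179, 4003, 6692, 9675]
[period 3]
Births: 4003 × 0.225 = 901 ; 6692 × 0.448 = 2998 — total 3899
Group 2: 6179 × 0.953 = 5889
Group 3: 4003 × 0.949 = 3799
Group 4: 6692 × 0.944 = 6317
→ [3899, 5889, 3799, 6317]
[period 4]
Births: 5889 × 0.225 = 1325 ; 3799 × 0.448 = 1702 — total 3027
Group 2: 3899 × 0.953 = 3716
Group 3: 5889 × 0.949 = 5589
Group 4: 3799 × 0.944 = 3586
→ [3027, 3716, 5589, 3586]
Total after period 4: 3027 + 3716 + 5589 + 3586 = 15918

15918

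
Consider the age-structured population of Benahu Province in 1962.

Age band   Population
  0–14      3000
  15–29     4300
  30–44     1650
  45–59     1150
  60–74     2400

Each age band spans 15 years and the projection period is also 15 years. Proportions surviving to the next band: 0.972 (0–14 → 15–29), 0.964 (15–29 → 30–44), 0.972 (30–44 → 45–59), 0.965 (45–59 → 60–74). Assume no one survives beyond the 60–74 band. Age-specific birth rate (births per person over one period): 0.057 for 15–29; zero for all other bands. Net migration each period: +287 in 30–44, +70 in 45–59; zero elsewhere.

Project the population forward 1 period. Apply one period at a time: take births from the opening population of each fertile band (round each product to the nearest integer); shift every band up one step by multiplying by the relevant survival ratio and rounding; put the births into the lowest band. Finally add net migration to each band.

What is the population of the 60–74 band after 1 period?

1110

[period 1]
Births: 4300 * 0.057 = 245
15–29: 3000 * 0.972 = 2916
30–44: 4300 * 0.964 = 4145
45–59: 1650 * 0.972 = 1604
60–74: 1150 * 0.965 = 1110
Net migration: 30–44 + 287 → 4432; 45–59 + 70 → 1674
Giving 245 / 2916 / 4432 / 1674 / 1110.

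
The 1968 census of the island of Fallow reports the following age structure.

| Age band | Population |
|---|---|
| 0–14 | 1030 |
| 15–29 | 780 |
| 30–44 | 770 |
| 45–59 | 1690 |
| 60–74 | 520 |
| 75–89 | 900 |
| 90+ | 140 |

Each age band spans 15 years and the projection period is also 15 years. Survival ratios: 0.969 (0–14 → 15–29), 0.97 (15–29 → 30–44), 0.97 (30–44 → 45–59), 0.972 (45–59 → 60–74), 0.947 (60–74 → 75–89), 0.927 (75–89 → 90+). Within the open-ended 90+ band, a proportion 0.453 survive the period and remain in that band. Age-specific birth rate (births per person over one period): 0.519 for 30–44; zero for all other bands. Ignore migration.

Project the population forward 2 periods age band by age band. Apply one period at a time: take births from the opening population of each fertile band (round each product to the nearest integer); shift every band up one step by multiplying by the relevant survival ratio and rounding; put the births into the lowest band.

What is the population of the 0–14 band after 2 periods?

393

Let group 1 be 0–14 through group 7 = 90+.
Period 1.
Births: 770 × 0.519 = 400
Group 2: 1030 × 0.969 = 998
Group 3: 780 × 0.97 = 757
Group 4: 770 × 0.97 = 747
Group 5: 1690 × 0.972 = 1643
Group 6: 520 × 0.947 = 492
Group 7: 900 × 0.927 + 140 × 0.453 = 834 + 63 = 897
Giving 400 / 998 / 757 / 747 / 1643 / 492 / 897.
Period 2.
Births: 757 × 0.519 = 393
Group 2: 400 × 0.969 = 388
Group 3: 998 × 0.97 = 968
Group 4: 757 × 0.97 = 734
Group 5: 747 × 0.972 = 726
Group 6: 1643 × 0.947 = 1556
Group 7: 492 × 0.927 + 897 × 0.453 = 456 + 406 = 862
Giving 393 / 388 / 968 / 734 / 726 / 1556 / 862.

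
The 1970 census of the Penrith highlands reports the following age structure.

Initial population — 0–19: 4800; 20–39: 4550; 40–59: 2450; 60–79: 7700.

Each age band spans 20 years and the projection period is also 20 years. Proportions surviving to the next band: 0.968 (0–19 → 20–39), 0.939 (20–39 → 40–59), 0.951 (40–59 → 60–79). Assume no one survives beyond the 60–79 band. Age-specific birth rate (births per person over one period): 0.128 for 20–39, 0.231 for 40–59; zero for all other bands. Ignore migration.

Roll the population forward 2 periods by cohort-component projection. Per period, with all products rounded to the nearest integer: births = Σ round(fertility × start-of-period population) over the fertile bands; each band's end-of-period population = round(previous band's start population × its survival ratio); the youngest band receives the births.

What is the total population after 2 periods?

11119

[period 1]
Births: 4550 × 0.128 = 582, 2450 × 0.231 = 566 → total 1148
20–39: 4800 × 0.968 = 4646
40–59: 4550 × 0.939 = 4272
60–79: 2450 × 0.951 = 2330
Giving 1148 / 4646 / 4272 / 2330.
[period 2]
Births: 4646 × 0.128 = 595, 4272 × 0.231 = 987 → total 1582
20–39: 1148 × 0.968 = 1111
40–59: 4646 × 0.939 = 4363
60–79: 4272 × 0.951 = 4063
Giving 1582 / 1111 / 4363 / 4063.
Total after period 2: 1582 + 1111 + 4363 + 4063 = 11119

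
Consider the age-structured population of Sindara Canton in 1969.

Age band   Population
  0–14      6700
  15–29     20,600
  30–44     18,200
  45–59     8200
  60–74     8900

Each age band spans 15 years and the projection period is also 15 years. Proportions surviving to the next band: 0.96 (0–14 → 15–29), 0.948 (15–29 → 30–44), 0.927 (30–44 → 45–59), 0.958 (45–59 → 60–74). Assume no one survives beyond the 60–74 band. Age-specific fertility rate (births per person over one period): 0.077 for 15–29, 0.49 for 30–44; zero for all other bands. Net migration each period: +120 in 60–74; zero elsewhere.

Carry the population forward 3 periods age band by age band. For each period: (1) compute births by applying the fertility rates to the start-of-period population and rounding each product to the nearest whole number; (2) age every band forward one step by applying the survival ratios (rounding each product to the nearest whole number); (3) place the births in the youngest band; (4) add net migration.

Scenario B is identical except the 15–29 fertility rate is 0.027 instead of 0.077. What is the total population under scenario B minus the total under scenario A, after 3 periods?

-1776

Let band 1 be 0–14 through band 5 = 60–74.
Period 1.
Births: 20600 × 0.077 = 1586  |  18200 × 0.49 = 8918 → total 10504
Band 2: 6700 × 0.96 = 6432
Band 3: 20600 × 0.948 = 19529
Band 4: 18200 × 0.927 = 16871
Band 5: 8200 × 0.958 = 7856
Net migration: Band 5 + 120 → 7976
→ [10504, 6432, 19529, 16871, 7976]
Period 2.
Births: 6432 × 0.077 = 495  |  19529 × 0.49 = 9569 → total 10064
Band 2: 10504 × 0.96 = 10084
Band 3: 6432 × 0.948 = 6098
Band 4: 19529 × 0.927 = 18103
Band 5: 16871 × 0.958 = 16162
Net migration: Band 5 + 120 → 16282
→ [10064, 10084, 6098, 18103, 16282]
Period 3.
Births: 10084 × 0.077 = 776  |  6098 × 0.49 = 2988 → total 3764
Band 2: 10064 × 0.96 = 9661
Band 3: 10084 × 0.948 = 9560
Band 4: 6098 × 0.927 = 5653
Band 5: 18103 × 0.958 = 17343
Net migration: Band 5 + 120 → 17463
→ [3764, 9661, 9560, 5653, 17463]
Scenario A total after 3 periods: 46101
Scenario B projection —
Period 1.
Births: 20600 × 0.027 = 556  |  18200 × 0.49 = 8918 → total 9474
Band 2: 6700 × 0.96 = 6432
Band 3: 20600 × 0.948 = 19529
Band 4: 18200 × 0.927 = 16871
Band 5: 8200 × 0.958 = 7856
Net migration: Band 5 + 120 → 7976
→ [9474, 6432, 19529, 16871, 7976]
Period 2.
Births: 6432 × 0.027 = 174  |  19529 × 0.49 = 9569 → total 9743
Band 2: 9474 × 0.96 = 9095
Band 3: 6432 × 0.948 = 6098
Band 4: 19529 × 0.927 = 18103
Band 5: 16871 × 0.958 = 16162
Net migration: Band 5 + 120 → 16282
→ [9743, 9095, 6098, 18103, 16282]
Period 3.
Births: 9095 × 0.027 = 246  |  6098 × 0.49 = 2988 → total 3234
Band 2: 9743 × 0.96 = 9353
Band 3: 9095 × 0.948 = 8622
Band 4: 6098 × 0.927 = 5653
Band 5: 18103 × 0.958 = 17343
Net migration: Band 5 + 120 → 17463
→ [3234, 9353, 8622, 5653, 17463]
Scenario B total after 3 periods: 44325
Difference B − A = 44325 − 46101 = -1776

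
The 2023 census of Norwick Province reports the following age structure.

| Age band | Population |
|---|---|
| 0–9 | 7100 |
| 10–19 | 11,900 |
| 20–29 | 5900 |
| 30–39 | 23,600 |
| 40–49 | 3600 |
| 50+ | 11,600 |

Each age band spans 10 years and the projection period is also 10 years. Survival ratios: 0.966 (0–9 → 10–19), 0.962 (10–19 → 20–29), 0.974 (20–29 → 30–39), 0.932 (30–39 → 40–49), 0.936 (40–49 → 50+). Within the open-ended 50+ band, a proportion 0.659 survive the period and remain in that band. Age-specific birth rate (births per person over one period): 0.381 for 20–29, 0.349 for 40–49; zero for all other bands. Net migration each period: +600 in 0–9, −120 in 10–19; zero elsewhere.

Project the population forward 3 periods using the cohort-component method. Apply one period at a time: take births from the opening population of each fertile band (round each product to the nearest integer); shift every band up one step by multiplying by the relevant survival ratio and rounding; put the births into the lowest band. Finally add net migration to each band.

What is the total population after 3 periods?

60794

— Period 1 —
Births: 5900 * 0.381 = 2248 ; 3600 * 0.349 = 1256 → 3504
10–19: 7100 * 0.966 = 6859
20–29: 11900 * 0.962 = 11448
30–39: 5900 * 0.974 = 5747
40–49: 23600 * 0.932 = 21995
50+: 3600 * 0.936 + 11600 * 0.659 = 3370 + 7644 = 11014
Net migration: 0–9 + 600 → 4104; 10–19 − 120 → 6739
End of period: [4104, 6739, 11448, 5747, 21995, 11014]
— Period 2 —
Births: 11448 * 0.381 = 4362 ; 21995 * 0.349 = 7676 → 12038
10–19: 4104 * 0.966 = 3964
20–29: 6739 * 0.962 = 6483
30–39: 11448 * 0.974 = 11150
40–49: 5747 * 0.932 = 5356
50+: 21995 * 0.936 + 11014 * 0.659 = 20587 + 7258 = 27845
Net migration: 0–9 + 600 → 12638; 10–19 − 120 → 3844
End of period: [12638, 3844, 6483, 11150, 5356, 27845]
— Period 3 —
Births: 6483 * 0.381 = 2470 ; 5356 * 0.349 = 1869 → 4339
10–19: 12638 * 0.966 = 12208
20–29: 3844 * 0.962 = 3698
30–39: 6483 * 0.974 = 6314
40–49: 11150 * 0.932 = 10392
50+: 5356 * 0.936 + 27845 * 0.659 = 5013 + 18350 = 23363
Net migration: 0–9 + 600 → 4939; 10–19 − 120 → 12088
End of period: [4939, 12088, 3698, 6314, 10392, 23363]
Total after period 3: 4939 + 12088 + 3698 + 6314 + 10392 + 23363 = 60794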